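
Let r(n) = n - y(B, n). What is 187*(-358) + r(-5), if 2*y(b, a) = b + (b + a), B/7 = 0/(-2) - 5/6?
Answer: -200828/3 ≈ -66943.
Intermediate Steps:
B = -35/6 (B = 7*(0/(-2) - 5/6) = 7*(0*(-1/2) - 5*1/6) = 7*(0 - 5/6) = 7*(-5/6) = -35/6 ≈ -5.8333)
y(b, a) = b + a/2 (y(b, a) = (b + (b + a))/2 = (b + (a + b))/2 = (a + 2*b)/2 = b + a/2)
r(n) = 35/6 + n/2 (r(n) = n - (-35/6 + n/2) = n + (35/6 - n/2) = 35/6 + n/2)
187*(-358) + r(-5) = 187*(-358) + (35/6 + (1/2)*(-5)) = -66946 + (35/6 - 5/2) = -66946 + 10/3 = -200828/3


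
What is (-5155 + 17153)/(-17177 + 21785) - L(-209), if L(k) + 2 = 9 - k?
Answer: -491665/2304 ≈ -213.40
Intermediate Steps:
L(k) = 7 - k (L(k) = -2 + (9 - k) = 7 - k)
(-5155 + 17153)/(-17177 + 21785) - L(-209) = (-5155 + 17153)/(-17177 + 21785) - (7 - 1*(-209)) = 11998/4608 - (7 + 209) = 11998*(1/4608) - 1*216 = 5999/2304 - 216 = -491665/2304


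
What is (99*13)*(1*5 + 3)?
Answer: 10296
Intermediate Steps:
(99*13)*(1*5 + 3) = 1287*(5 + 3) = 1287*8 = 10296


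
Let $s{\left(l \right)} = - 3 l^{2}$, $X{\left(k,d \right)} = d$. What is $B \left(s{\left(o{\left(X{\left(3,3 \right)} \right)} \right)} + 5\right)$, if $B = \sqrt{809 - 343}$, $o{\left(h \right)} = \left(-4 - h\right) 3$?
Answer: $- 1318 \sqrt{466} \approx -28452.0$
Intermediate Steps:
$o{\left(h \right)} = -12 - 3 h$
$B = \sqrt{466} \approx 21.587$
$B \left(s{\left(o{\left(X{\left(3,3 \right)} \right)} \right)} + 5\right) = \sqrt{466} \left(- 3 \left(-12 - 9\right)^{2} + 5\right) = \sqrt{466} \left(- 3 \left(-21\right)^{2} + 5\right) = \sqrt{466} \left(\left(-3\right) 441 + 5\right) = \sqrt{466} \left(-1323 + 5\right) = \sqrt{466} \left(-1318\right) = - 1318 \sqrt{466}$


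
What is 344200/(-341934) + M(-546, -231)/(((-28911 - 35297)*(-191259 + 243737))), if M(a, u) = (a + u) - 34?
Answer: -579892089016163/576074575759008 ≈ -1.0066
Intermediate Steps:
M(a, u) = -34 + a + u
344200/(-341934) + M(-546, -231)/(((-28911 - 35297)*(-191259 + 243737))) = 344200/(-341934) + (-34 - 546 - 231)/(((-28911 - 35297)*(-191259 + 243737))) = 344200*(-1/341934) - 811/((-64208*52478)) = -172100/170967 - 811/(-3369507424) = -172100/170967 - 811*(-1/3369507424) = -172100/170967 + 811/3369507424 = -579892089016163/576074575759008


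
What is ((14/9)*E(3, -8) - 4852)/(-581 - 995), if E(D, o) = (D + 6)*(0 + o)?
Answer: 1241/394 ≈ 3.1497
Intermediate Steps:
E(D, o) = o*(6 + D) (E(D, o) = (6 + D)*o = o*(6 + D))
((14/9)*E(3, -8) - 4852)/(-581 - 995) = ((14/9)*(-8*(6 + 3)) - 4852)/(-581 - 995) = ((14*(⅑))*(-8*9) - 4852)/(-1576) = ((14/9)*(-72) - 4852)*(-1/1576) = (-112 - 4852)*(-1/1576) = -4964*(-1/1576) = 1241/394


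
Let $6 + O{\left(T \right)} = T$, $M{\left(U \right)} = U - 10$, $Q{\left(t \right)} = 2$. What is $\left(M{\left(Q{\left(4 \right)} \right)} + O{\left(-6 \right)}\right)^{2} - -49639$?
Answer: $50039$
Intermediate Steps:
$M{\left(U \right)} = -10 + U$
$O{\left(T \right)} = -6 + T$
$\left(M{\left(Q{\left(4 \right)} \right)} + O{\left(-6 \right)}\right)^{2} - -49639 = \left(\left(-10 + 2\right) - 12\right)^{2} - -49639 = \left(-8 - 12\right)^{2} + 49639 = \left(-20\right)^{2} + 49639 = 400 + 49639 = 50039$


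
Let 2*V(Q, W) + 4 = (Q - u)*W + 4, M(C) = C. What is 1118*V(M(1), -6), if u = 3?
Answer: 6708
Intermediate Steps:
V(Q, W) = W*(-3 + Q)/2 (V(Q, W) = -2 + ((Q - 1*3)*W + 4)/2 = -2 + ((Q - 3)*W + 4)/2 = -2 + ((-3 + Q)*W + 4)/2 = -2 + (W*(-3 + Q) + 4)/2 = -2 + (4 + W*(-3 + Q))/2 = -2 + (2 + W*(-3 + Q)/2) = W*(-3 + Q)/2)
1118*V(M(1), -6) = 1118*((½)*(-6)*(-3 + 1)) = 1118*((½)*(-6)*(-2)) = 1118*6 = 6708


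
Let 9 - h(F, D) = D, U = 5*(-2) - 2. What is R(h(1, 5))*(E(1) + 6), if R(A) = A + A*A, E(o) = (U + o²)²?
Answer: 2540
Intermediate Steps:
U = -12 (U = -10 - 2 = -12)
E(o) = (-12 + o²)²
h(F, D) = 9 - D
R(A) = A + A²
R(h(1, 5))*(E(1) + 6) = ((9 - 1*5)*(1 + (9 - 1*5)))*((-12 + 1²)² + 6) = ((9 - 5)*(1 + (9 - 5)))*((-12 + 1)² + 6) = (4*(1 + 4))*((-11)² + 6) = (4*5)*(121 + 6) = 20*127 = 2540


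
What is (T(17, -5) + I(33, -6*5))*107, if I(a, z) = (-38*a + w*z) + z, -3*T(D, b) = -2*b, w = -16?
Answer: -259154/3 ≈ -86385.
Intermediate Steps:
T(D, b) = 2*b/3 (T(D, b) = -(-2)*b/3 = 2*b/3)
I(a, z) = -38*a - 15*z (I(a, z) = (-38*a - 16*z) + z = -38*a - 15*z)
(T(17, -5) + I(33, -6*5))*107 = ((⅔)*(-5) + (-38*33 - (-90)*5))*107 = (-10/3 + (-1254 - 15*(-30)))*107 = (-10/3 + (-1254 + 450))*107 = (-10/3 - 804)*107 = -2422/3*107 = -259154/3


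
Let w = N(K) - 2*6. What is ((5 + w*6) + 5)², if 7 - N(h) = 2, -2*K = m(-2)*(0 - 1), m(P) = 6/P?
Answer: 1024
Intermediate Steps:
K = -3/2 (K = -6/(-2)*(0 - 1)/2 = -6*(-½)*(-1)/2 = -(-3)*(-1)/2 = -½*3 = -3/2 ≈ -1.5000)
N(h) = 5 (N(h) = 7 - 1*2 = 7 - 2 = 5)
w = -7 (w = 5 - 2*6 = 5 - 12 = -7)
((5 + w*6) + 5)² = ((5 - 7*6) + 5)² = ((5 - 42) + 5)² = (-37 + 5)² = (-32)² = 1024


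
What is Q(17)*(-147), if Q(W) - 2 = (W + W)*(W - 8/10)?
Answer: -406308/5 ≈ -81262.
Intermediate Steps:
Q(W) = 2 + 2*W*(-⅘ + W) (Q(W) = 2 + (W + W)*(W - 8/10) = 2 + (2*W)*(W - 8*⅒) = 2 + (2*W)*(W - ⅘) = 2 + (2*W)*(-⅘ + W) = 2 + 2*W*(-⅘ + W))
Q(17)*(-147) = (2 + 2*17² - 8/5*17)*(-147) = (2 + 2*289 - 136/5)*(-147) = (2 + 578 - 136/5)*(-147) = (2764/5)*(-147) = -406308/5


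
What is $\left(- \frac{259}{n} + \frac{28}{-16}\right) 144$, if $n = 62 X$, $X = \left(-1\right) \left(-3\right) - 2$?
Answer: $- \frac{26460}{31} \approx -853.55$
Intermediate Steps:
$X = 1$ ($X = 3 - 2 = 1$)
$n = 62$ ($n = 62 \cdot 1 = 62$)
$\left(- \frac{259}{n} + \frac{28}{-16}\right) 144 = \left(- \frac{259}{62} + \frac{28}{-16}\right) 144 = \left(\left(-259\right) \frac{1}{62} + 28 \left(- \frac{1}{16}\right)\right) 144 = \left(- \frac{259}{62} - \frac{7}{4}\right) 144 = \left(- \frac{735}{124}\right) 144 = - \frac{26460}{31}$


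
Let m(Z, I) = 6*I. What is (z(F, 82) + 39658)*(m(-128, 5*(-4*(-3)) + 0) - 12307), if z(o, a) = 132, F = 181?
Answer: -475371130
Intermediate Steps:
(z(F, 82) + 39658)*(m(-128, 5*(-4*(-3)) + 0) - 12307) = (132 + 39658)*(6*(5*(-4*(-3)) + 0) - 12307) = 39790*(6*(5*12 + 0) - 12307) = 39790*(6*(60 + 0) - 12307) = 39790*(6*60 - 12307) = 39790*(360 - 12307) = 39790*(-11947) = -475371130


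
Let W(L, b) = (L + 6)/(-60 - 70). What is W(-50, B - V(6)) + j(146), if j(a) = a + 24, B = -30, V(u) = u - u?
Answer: 11072/65 ≈ 170.34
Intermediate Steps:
V(u) = 0
j(a) = 24 + a
W(L, b) = -3/65 - L/130 (W(L, b) = (6 + L)/(-130) = (6 + L)*(-1/130) = -3/65 - L/130)
W(-50, B - V(6)) + j(146) = (-3/65 - 1/130*(-50)) + (24 + 146) = (-3/65 + 5/13) + 170 = 22/65 + 170 = 11072/65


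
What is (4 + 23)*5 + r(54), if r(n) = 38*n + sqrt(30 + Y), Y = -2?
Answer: 2187 + 2*sqrt(7) ≈ 2192.3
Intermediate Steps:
r(n) = 2*sqrt(7) + 38*n (r(n) = 38*n + sqrt(30 - 2) = 38*n + sqrt(28) = 38*n + 2*sqrt(7) = 2*sqrt(7) + 38*n)
(4 + 23)*5 + r(54) = (4 + 23)*5 + (2*sqrt(7) + 38*54) = 27*5 + (2*sqrt(7) + 2052) = 135 + (2052 + 2*sqrt(7)) = 2187 + 2*sqrt(7)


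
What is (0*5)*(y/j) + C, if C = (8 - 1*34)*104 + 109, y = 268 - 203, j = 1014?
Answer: -2595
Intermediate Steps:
y = 65
C = -2595 (C = (8 - 34)*104 + 109 = -26*104 + 109 = -2704 + 109 = -2595)
(0*5)*(y/j) + C = (0*5)*(65/1014) - 2595 = 0*(65*(1/1014)) - 2595 = 0*(5/78) - 2595 = 0 - 2595 = -2595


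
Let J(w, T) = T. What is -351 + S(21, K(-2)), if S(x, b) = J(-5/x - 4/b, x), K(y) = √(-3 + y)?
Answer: -330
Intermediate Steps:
S(x, b) = x
-351 + S(21, K(-2)) = -351 + 21 = -330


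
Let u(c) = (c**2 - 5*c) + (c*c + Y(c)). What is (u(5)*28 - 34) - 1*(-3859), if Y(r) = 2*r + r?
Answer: 4945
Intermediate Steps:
Y(r) = 3*r
u(c) = -2*c + 2*c**2 (u(c) = (c**2 - 5*c) + (c*c + 3*c) = (c**2 - 5*c) + (c**2 + 3*c) = -2*c + 2*c**2)
(u(5)*28 - 34) - 1*(-3859) = ((2*5*(-1 + 5))*28 - 34) - 1*(-3859) = ((2*5*4)*28 - 34) + 3859 = (40*28 - 34) + 3859 = (1120 - 34) + 3859 = 1086 + 3859 = 4945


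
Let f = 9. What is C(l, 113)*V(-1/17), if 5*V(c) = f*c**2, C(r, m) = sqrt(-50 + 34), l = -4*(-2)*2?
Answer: 36*I/1445 ≈ 0.024913*I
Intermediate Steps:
l = 16 (l = 8*2 = 16)
C(r, m) = 4*I (C(r, m) = sqrt(-16) = 4*I)
V(c) = 9*c**2/5 (V(c) = (9*c**2)/5 = 9*c**2/5)
C(l, 113)*V(-1/17) = (4*I)*(9*(-1/17)**2/5) = (4*I)*((9/5)*(1/289)) = (4*I)*(9/1445) = 36*I/1445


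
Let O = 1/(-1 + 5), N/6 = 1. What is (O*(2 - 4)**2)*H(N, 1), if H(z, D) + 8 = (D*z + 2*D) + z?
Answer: 6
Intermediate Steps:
N = 6 (N = 6*1 = 6)
H(z, D) = -8 + z + 2*D + D*z (H(z, D) = -8 + ((D*z + 2*D) + z) = -8 + ((2*D + D*z) + z) = -8 + (z + 2*D + D*z) = -8 + z + 2*D + D*z)
O = 1/4 ≈ 0.25000
(O*(2 - 4)**2)*H(N, 1) = ((2 - 4)**2/4)*(-8 + 6 + 2*1 + 1*6) = ((1/4)*(-2)**2)*(-8 + 6 + 2 + 6) = ((1/4)*4)*6 = 1*6 = 6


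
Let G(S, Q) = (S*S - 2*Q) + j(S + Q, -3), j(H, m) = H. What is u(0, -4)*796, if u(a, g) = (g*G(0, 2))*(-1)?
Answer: -6368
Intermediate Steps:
G(S, Q) = S + S**2 - Q (G(S, Q) = (S*S - 2*Q) + (S + Q) = (S**2 - 2*Q) + (Q + S) = S + S**2 - Q)
u(a, g) = 2*g (u(a, g) = (g*(0 + 0**2 - 1*2))*(-1) = (g*(0 + 0 - 2))*(-1) = (g*(-2))*(-1) = -2*g*(-1) = 2*g)
u(0, -4)*796 = (2*(-4))*796 = -8*796 = -6368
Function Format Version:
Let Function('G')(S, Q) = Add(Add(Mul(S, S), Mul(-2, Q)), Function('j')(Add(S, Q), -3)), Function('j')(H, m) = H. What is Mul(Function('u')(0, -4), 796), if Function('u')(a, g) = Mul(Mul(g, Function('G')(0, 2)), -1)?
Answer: -6368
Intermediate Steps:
Function('G')(S, Q) = Add(S, Pow(S, 2), Mul(-1, Q)) (Function('G')(S, Q) = Add(Add(Mul(S, S), Mul(-2, Q)), Add(S, Q)) = Add(Add(Pow(S, 2), Mul(-2, Q)), Add(Q, S)) = Add(S, Pow(S, 2), Mul(-1, Q)))
Function('u')(a, g) = Mul(2, g) (Function('u')(a, g) = Mul(Mul(g, Add(0, Pow(0, 2), Mul(-1, 2))), -1) = Mul(Mul(g, Add(0, 0, -2)), -1) = Mul(Mul(g, -2), -1) = Mul(Mul(-2, g), -1) = Mul(2, g))
Mul(Function('u')(0, -4), 796) = Mul(Mul(2, -4), 796) = Mul(-8, 796) = -6368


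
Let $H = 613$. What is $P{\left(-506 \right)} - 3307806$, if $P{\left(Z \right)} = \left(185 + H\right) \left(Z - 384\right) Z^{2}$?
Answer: $-181845195726$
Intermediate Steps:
$P{\left(Z \right)} = Z^{2} \left(-306432 + 798 Z\right)$ ($P{\left(Z \right)} = \left(185 + 613\right) \left(Z - 384\right) Z^{2} = 798 \left(-384 + Z\right) Z^{2} = \left(-306432 + 798 Z\right) Z^{2} = Z^{2} \left(-306432 + 798 Z\right)$)
$P{\left(-506 \right)} - 3307806 = 798 \left(-506\right)^{2} \left(-384 - 506\right) - 3307806 = 798 \cdot 256036 \left(-890\right) - 3307806 = -181841887920 - 3307806 = -181845195726$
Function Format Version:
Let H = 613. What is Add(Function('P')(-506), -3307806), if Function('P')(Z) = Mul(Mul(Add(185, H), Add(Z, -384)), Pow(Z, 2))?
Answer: -181845195726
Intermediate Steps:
Function('P')(Z) = Mul(Pow(Z, 2), Add(-306432, Mul(798, Z))) (Function('P')(Z) = Mul(Mul(Add(185, 613), Add(Z, -384)), Pow(Z, 2)) = Mul(Mul(798, Add(-384, Z)), Pow(Z, 2)) = Mul(Add(-306432, Mul(798, Z)), Pow(Z, 2)) = Mul(Pow(Z, 2), Add(-306432, Mul(798, Z))))
Add(Function('P')(-506), -3307806) = Add(Mul(798, Pow(-506, 2), Add(-384, -506)), -3307806) = Add(Mul(798, 256036, -890), -3307806) = Add(-181841887920, -3307806) = -181845195726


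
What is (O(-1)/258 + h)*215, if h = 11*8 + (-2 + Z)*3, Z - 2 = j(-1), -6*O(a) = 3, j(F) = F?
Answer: 219295/12 ≈ 18275.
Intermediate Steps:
O(a) = -½ (O(a) = -⅙*3 = -½)
Z = 1 (Z = 2 - 1 = 1)
h = 85 (h = 11*8 + (-2 + 1)*3 = 88 - 1*3 = 88 - 3 = 85)
(O(-1)/258 + h)*215 = (-½/258 + 85)*215 = (-½*1/258 + 85)*215 = (-1/516 + 85)*215 = (43859/516)*215 = 219295/12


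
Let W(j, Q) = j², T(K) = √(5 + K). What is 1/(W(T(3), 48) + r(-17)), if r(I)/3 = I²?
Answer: 1/875 ≈ 0.0011429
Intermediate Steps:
r(I) = 3*I²
1/(W(T(3), 48) + r(-17)) = 1/((√(5 + 3))² + 3*(-17)²) = 1/((√8)² + 3*289) = 1/((2*√2)² + 867) = 1/(8 + 867) = 1/875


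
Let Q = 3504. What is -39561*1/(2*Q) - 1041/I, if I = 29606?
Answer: -196423049/34579808 ≈ -5.6803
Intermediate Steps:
-39561*1/(2*Q) - 1041/I = -39561/(2*3504) - 1041/29606 = -39561/7008 - 1041*1/29606 = -39561*1/7008 - 1041/29606 = -13187/2336 - 1041/29606 = -196423049/34579808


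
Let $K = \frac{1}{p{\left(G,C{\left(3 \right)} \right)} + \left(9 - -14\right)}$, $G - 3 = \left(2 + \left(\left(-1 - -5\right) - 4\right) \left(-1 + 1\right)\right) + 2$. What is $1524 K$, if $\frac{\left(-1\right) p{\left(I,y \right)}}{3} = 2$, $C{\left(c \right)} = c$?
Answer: $\frac{1524}{17} \approx 89.647$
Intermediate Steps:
$G = 7$ ($G = 3 + \left(\left(2 + \left(\left(-1 - -5\right) - 4\right) \left(-1 + 1\right)\right) + 2\right) = 3 + \left(\left(2 + \left(\left(-1 + 5\right) - 4\right) 0\right) + 2\right) = 3 + \left(\left(2 + \left(4 - 4\right) 0\right) + 2\right) = 3 + \left(\left(2 + 0 \cdot 0\right) + 2\right) = 3 + \left(\left(2 + 0\right) + 2\right) = 3 + \left(2 + 2\right) = 3 + 4 = 7$)
$p{\left(I,y \right)} = -6$ ($p{\left(I,y \right)} = \left(-3\right) 2 = -6$)
$K = \frac{1}{17}$ ($K = \frac{1}{-6 + \left(9 - -14\right)} = \frac{1}{-6 + \left(9 + 14\right)} = \frac{1}{-6 + 23} = \frac{1}{17} \approx 0.058824$)
$1524 K = 1524 \cdot \frac{1}{17} = \frac{1524}{17}$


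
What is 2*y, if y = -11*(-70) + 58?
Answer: 1656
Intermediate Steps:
y = 828 (y = 770 + 58 = 828)
2*y = 2*828 = 1656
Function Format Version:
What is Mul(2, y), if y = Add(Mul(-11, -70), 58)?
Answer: 1656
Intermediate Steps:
y = 828 (y = Add(770, 58) = 828)
Mul(2, y) = Mul(2, 828) = 1656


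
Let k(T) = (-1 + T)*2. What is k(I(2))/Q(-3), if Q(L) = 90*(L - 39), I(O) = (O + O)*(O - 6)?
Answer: 17/1890 ≈ 0.0089947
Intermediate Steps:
I(O) = 2*O*(-6 + O) (I(O) = (2*O)*(-6 + O) = 2*O*(-6 + O))
k(T) = -2 + 2*T
Q(L) = -3510 + 90*L (Q(L) = 90*(-39 + L) = -3510 + 90*L)
k(I(2))/Q(-3) = (-2 + 2*(2*2*(-6 + 2)))/(-3510 + 90*(-3)) = (-2 + 2*(2*2*(-4)))/(-3510 - 270) = (-2 + 2*(-16))/(-3780) = (-2 - 32)*(-1/3780) = -34*(-1/3780) = 17/1890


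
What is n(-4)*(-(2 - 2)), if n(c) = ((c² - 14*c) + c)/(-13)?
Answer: 0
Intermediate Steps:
n(c) = c - c²/13 (n(c) = (c² - 13*c)*(-1/13) = c - c²/13)
n(-4)*(-(2 - 2)) = ((1/13)*(-4)*(13 - 1*(-4)))*(-(2 - 2)) = ((1/13)*(-4)*(13 + 4))*(-1*0) = ((1/13)*(-4)*17)*0 = -68/13*0 = 0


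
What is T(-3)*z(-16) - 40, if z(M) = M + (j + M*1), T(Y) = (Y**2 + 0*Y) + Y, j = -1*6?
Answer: -268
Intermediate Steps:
j = -6
T(Y) = Y + Y**2 (T(Y) = (Y**2 + 0) + Y = Y**2 + Y = Y + Y**2)
z(M) = -6 + 2*M (z(M) = M + (-6 + M*1) = M + (-6 + M) = -6 + 2*M)
T(-3)*z(-16) - 40 = (-3*(1 - 3))*(-6 + 2*(-16)) - 40 = (-3*(-2))*(-6 - 32) - 40 = 6*(-38) - 40 = -228 - 40 = -268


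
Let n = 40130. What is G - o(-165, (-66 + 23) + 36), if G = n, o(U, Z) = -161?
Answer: 40291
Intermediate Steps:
G = 40130
G - o(-165, (-66 + 23) + 36) = 40130 - 1*(-161) = 40130 + 161 = 40291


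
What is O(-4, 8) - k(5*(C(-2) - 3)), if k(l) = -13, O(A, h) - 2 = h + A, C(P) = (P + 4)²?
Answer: 19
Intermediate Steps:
C(P) = (4 + P)²
O(A, h) = 2 + A + h (O(A, h) = 2 + (h + A) = 2 + (A + h) = 2 + A + h)
O(-4, 8) - k(5*(C(-2) - 3)) = (2 - 4 + 8) - 1*(-13) = 6 + 13 = 19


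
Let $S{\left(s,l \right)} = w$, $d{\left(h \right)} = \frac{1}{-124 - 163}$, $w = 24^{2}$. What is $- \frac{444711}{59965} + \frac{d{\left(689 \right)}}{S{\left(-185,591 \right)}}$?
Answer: $- \frac{73516124797}{9912934080} \approx -7.4162$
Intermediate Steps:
$w = 576$
$d{\left(h \right)} = - \frac{1}{287}$ ($d{\left(h \right)} = \frac{1}{-287} = - \frac{1}{287}$)
$S{\left(s,l \right)} = 576$
$- \frac{444711}{59965} + \frac{d{\left(689 \right)}}{S{\left(-185,591 \right)}} = - \frac{444711}{59965} - \frac{1}{287 \cdot 576} = \left(-444711\right) \frac{1}{59965} - \frac{1}{165312} = - \frac{444711}{59965} - \frac{1}{165312} = - \frac{73516124797}{9912934080}$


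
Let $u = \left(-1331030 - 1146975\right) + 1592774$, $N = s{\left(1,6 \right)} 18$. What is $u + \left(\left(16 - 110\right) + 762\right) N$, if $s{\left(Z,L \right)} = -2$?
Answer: $-909279$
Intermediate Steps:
$N = -36$ ($N = \left(-2\right) 18 = -36$)
$u = -885231$ ($u = -2478005 + 1592774 = -885231$)
$u + \left(\left(16 - 110\right) + 762\right) N = -885231 + \left(\left(16 - 110\right) + 762\right) \left(-36\right) = -885231 + \left(-94 + 762\right) \left(-36\right) = -885231 + 668 \left(-36\right) = -885231 - 24048 = -909279$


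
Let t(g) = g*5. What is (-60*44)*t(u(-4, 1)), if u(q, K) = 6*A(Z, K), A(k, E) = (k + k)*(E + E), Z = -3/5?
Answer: 190080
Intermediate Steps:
Z = -⅗ (Z = -3*⅕ = -⅗ ≈ -0.60000)
A(k, E) = 4*E*k (A(k, E) = (2*k)*(2*E) = 4*E*k)
u(q, K) = -72*K/5 (u(q, K) = 6*(4*K*(-⅗)) = 6*(-12*K/5) = -72*K/5)
t(g) = 5*g
(-60*44)*t(u(-4, 1)) = (-60*44)*(5*(-72/5*1)) = -13200*(-72)/5 = -2640*(-72) = 190080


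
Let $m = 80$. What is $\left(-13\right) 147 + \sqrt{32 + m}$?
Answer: $-1911 + 4 \sqrt{7} \approx -1900.4$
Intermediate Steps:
$\left(-13\right) 147 + \sqrt{32 + m} = \left(-13\right) 147 + \sqrt{32 + 80} = -1911 + \sqrt{112} = -1911 + 4 \sqrt{7}$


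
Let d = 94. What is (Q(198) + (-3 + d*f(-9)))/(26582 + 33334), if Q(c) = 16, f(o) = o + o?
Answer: -1679/59916 ≈ -0.028023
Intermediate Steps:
f(o) = 2*o
(Q(198) + (-3 + d*f(-9)))/(26582 + 33334) = (16 + (-3 + 94*(2*(-9))))/(26582 + 33334) = (16 + (-3 + 94*(-18)))/59916 = (16 + (-3 - 1692))*(1/59916) = (16 - 1695)*(1/59916) = -1679*1/59916 = -1679/59916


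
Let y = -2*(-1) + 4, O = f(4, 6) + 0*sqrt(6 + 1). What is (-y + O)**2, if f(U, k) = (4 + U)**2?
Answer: 3364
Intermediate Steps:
O = 64 (O = (4 + 4)**2 + 0*sqrt(6 + 1) = 8**2 + 0*sqrt(7) = 64 + 0 = 64)
y = 6 (y = 2 + 4 = 6)
(-y + O)**2 = (-1*6 + 64)**2 = (-6 + 64)**2 = 58**2 = 3364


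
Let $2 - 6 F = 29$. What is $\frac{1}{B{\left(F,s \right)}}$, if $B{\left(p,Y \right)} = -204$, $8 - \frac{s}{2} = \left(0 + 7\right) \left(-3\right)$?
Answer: $- \frac{1}{204} \approx -0.004902$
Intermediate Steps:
$F = - \frac{9}{2}$ ($F = \frac{1}{3} - \frac{29}{6} = - \frac{9}{2} \approx -4.5$)
$s = 58$ ($s = 16 - 2 \left(0 + 7\right) \left(-3\right) = 16 - 2 \cdot 7 \left(-3\right) = 16 - -42 = 16 + 42 = 58$)
$\frac{1}{B{\left(F,s \right)}} = \frac{1}{-204} = - \frac{1}{204}$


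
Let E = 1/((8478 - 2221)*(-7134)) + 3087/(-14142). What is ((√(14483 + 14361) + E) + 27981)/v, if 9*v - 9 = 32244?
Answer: 1471935196948919/188519575854311 + 6*√7211/10751 ≈ 7.8553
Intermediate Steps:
v = 10751/3 (v = 1 + (⅑)*32244 = 1 + 10748/3 = 10751/3 ≈ 3583.7)
E = -11482982104/52605220683 (E = -1/7134/6257 + 3087*(-1/14142) = (1/6257)*(-1/7134) - 1029/4714 = -1/44637438 - 1029/4714 = -11482982104/52605220683 ≈ -0.21829)
((√(14483 + 14361) + E) + 27981)/v = ((√(14483 + 14361) - 11482982104/52605220683) + 27981)/(10751/3) = ((√28844 - 11482982104/52605220683) + 27981)*(3/10751) = ((2*√7211 - 11482982104/52605220683) + 27981)*(3/10751) = ((-11482982104/52605220683 + 2*√7211) + 27981)*(3/10751) = (1471935196948919/52605220683 + 2*√7211)*(3/10751) = 1471935196948919/188519575854311 + 6*√7211/10751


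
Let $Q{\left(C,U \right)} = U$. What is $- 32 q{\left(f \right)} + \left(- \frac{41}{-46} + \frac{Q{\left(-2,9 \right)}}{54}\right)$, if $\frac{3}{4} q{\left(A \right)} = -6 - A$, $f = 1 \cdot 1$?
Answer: $\frac{20681}{69} \approx 299.72$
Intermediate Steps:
$f = 1$
$q{\left(A \right)} = -8 - \frac{4 A}{3}$ ($q{\left(A \right)} = \frac{4 \left(-6 - A\right)}{3} = -8 - \frac{4 A}{3}$)
$- 32 q{\left(f \right)} + \left(- \frac{41}{-46} + \frac{Q{\left(-2,9 \right)}}{54}\right) = - 32 \left(-8 - \frac{4}{3}\right) + \left(- \frac{41}{-46} + \frac{9}{54}\right) = - 32 \left(-8 - \frac{4}{3}\right) + \left(\left(-41\right) \left(- \frac{1}{46}\right) + 9 \cdot \frac{1}{54}\right) = \left(-32\right) \left(- \frac{28}{3}\right) + \left(\frac{41}{46} + \frac{1}{6}\right) = \frac{896}{3} + \frac{73}{69} = \frac{20681}{69}$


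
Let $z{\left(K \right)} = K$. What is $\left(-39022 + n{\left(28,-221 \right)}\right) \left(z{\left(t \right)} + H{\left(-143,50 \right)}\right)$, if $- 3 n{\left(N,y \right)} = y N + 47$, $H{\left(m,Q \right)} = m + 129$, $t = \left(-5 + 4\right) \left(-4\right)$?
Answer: $369750$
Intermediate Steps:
$t = 4$ ($t = \left(-1\right) \left(-4\right) = 4$)
$H{\left(m,Q \right)} = 129 + m$
$n{\left(N,y \right)} = - \frac{47}{3} - \frac{N y}{3}$ ($n{\left(N,y \right)} = - \frac{y N + 47}{3} = - \frac{N y + 47}{3} = - \frac{47 + N y}{3} = - \frac{47}{3} - \frac{N y}{3}$)
$\left(-39022 + n{\left(28,-221 \right)}\right) \left(z{\left(t \right)} + H{\left(-143,50 \right)}\right) = \left(-39022 - \left(\frac{47}{3} + \frac{28}{3} \left(-221\right)\right)\right) \left(4 + \left(129 - 143\right)\right) = \left(-39022 + \left(- \frac{47}{3} + \frac{6188}{3}\right)\right) \left(4 - 14\right) = \left(-39022 + 2047\right) \left(-10\right) = \left(-36975\right) \left(-10\right) = 369750$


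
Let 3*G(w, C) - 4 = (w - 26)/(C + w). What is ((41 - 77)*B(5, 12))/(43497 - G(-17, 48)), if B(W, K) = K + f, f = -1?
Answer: -31/3405 ≈ -0.0091043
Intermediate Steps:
B(W, K) = -1 + K (B(W, K) = K - 1 = -1 + K)
G(w, C) = 4/3 + (-26 + w)/(3*(C + w)) (G(w, C) = 4/3 + ((w - 26)/(C + w))/3 = 4/3 + ((-26 + w)/(C + w))/3 = 4/3 + (-26 + w)/(3*(C + w)))
((41 - 77)*B(5, 12))/(43497 - G(-17, 48)) = ((41 - 77)*(-1 + 12))/(43497 - (-26 + 4*48 + 5*(-17))/(3*(48 - 17))) = (-36*11)/(43497 - (-26 + 192 - 85)/(3*31)) = -396/(43497 - 81/(3*31)) = -396/(43497 - 1*27/31) = -396/(43497 - 27/31) = -396/1348380/31 = -396*31/1348380 = -31/3405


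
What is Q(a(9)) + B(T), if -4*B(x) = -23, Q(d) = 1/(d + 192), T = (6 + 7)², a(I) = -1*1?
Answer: 4397/764 ≈ 5.7552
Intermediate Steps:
a(I) = -1
T = 169 (T = 13² = 169)
Q(d) = 1/(192 + d)
B(x) = 23/4 (B(x) = -¼*(-23) = 23/4)
Q(a(9)) + B(T) = 1/(192 - 1) + 23/4 = 1/191 + 23/4 = 4397/764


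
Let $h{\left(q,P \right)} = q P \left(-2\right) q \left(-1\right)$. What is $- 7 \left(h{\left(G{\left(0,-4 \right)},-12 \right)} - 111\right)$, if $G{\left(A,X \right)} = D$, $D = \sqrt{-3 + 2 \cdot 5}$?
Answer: $1953$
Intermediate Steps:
$D = \sqrt{7}$ ($D = \sqrt{-3 + 10} = \sqrt{7} \approx 2.6458$)
$G{\left(A,X \right)} = \sqrt{7}$
$h{\left(q,P \right)} = 2 P q^{2}$ ($h{\left(q,P \right)} = P q \left(-2\right) q \left(-1\right) = - 2 P q q \left(-1\right) = - 2 P q^{2} \left(-1\right) = 2 P q^{2}$)
$- 7 \left(h{\left(G{\left(0,-4 \right)},-12 \right)} - 111\right) = - 7 \left(2 \left(-12\right) \left(\sqrt{7}\right)^{2} - 111\right) = - 7 \left(2 \left(-12\right) 7 - 111\right) = - 7 \left(-168 - 111\right) = \left(-7\right) \left(-279\right) = 1953$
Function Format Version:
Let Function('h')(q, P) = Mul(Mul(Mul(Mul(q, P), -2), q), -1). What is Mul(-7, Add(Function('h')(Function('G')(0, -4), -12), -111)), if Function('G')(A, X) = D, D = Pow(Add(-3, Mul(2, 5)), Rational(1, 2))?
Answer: 1953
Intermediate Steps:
D = Pow(7, Rational(1, 2)) (D = Pow(Add(-3, 10), Rational(1, 2)) = Pow(7, Rational(1, 2)) ≈ 2.6458)
Function('G')(A, X) = Pow(7, Rational(1, 2))
Function('h')(q, P) = Mul(2, P, Pow(q, 2)) (Function('h')(q, P) = Mul(Mul(Mul(Mul(P, q), -2), q), -1) = Mul(Mul(Mul(-2, P, q), q), -1) = Mul(Mul(-2, P, Pow(q, 2)), -1) = Mul(2, P, Pow(q, 2)))
Mul(-7, Add(Function('h')(Function('G')(0, -4), -12), -111)) = Mul(-7, Add(Mul(2, -12, Pow(Pow(7, Rational(1, 2)), 2)), -111)) = Mul(-7, Add(Mul(2, -12, 7), -111)) = Mul(-7, Add(-168, -111)) = Mul(-7, -279) = 1953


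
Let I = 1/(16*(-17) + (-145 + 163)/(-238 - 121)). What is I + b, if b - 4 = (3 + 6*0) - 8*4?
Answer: -2442009/97666 ≈ -25.004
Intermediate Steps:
I = -359/97666 (I = 1/(-272 + 18/(-359)) = 1/(-272 + 18*(-1/359)) = 1/(-272 - 18/359) = 1/(-97666/359) = -359/97666 ≈ -0.0036758)
b = -25 (b = 4 + ((3 + 6*0) - 8*4) = 4 + ((3 + 0) - 32) = 4 + (3 - 32) = 4 - 29 = -25)
I + b = -359/97666 - 25 = -2442009/97666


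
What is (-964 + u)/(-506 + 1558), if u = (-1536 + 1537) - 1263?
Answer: -1113/526 ≈ -2.1160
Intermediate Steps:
u = -1262 (u = 1 - 1263 = -1262)
(-964 + u)/(-506 + 1558) = (-964 - 1262)/(-506 + 1558) = -2226/1052 = -2226*1/1052 = -1113/526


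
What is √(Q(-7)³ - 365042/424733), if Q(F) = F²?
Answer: 5*√848940141045831/424733 ≈ 343.00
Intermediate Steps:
√(Q(-7)³ - 365042/424733) = √(((-7)²)³ - 365042/424733) = √(49³ - 365042*1/424733) = √(117649 - 365042/424733) = √(49969047675/424733) = 5*√848940141045831/424733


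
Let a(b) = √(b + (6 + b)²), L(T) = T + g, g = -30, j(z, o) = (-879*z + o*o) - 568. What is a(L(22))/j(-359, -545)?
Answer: I/306009 ≈ 3.2679e-6*I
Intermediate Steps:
j(z, o) = -568 + o² - 879*z (j(z, o) = (-879*z + o²) - 568 = (o² - 879*z) - 568 = -568 + o² - 879*z)
L(T) = -30 + T (L(T) = T - 30 = -30 + T)
a(L(22))/j(-359, -545) = √((-30 + 22) + (6 + (-30 + 22))²)/(-568 + (-545)² - 879*(-359)) = √(-8 + (6 - 8)²)/(-568 + 297025 + 315561) = √(-8 + (-2)²)/612018 = √(-8 + 4)*(1/612018) = √(-4)*(1/612018) = (2*I)*(1/612018) = I/306009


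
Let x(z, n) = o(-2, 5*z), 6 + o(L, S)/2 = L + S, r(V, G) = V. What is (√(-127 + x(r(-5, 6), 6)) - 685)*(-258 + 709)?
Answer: -308935 + 451*I*√193 ≈ -3.0894e+5 + 6265.5*I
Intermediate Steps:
o(L, S) = -12 + 2*L + 2*S (o(L, S) = -12 + 2*(L + S) = -12 + (2*L + 2*S) = -12 + 2*L + 2*S)
x(z, n) = -16 + 10*z (x(z, n) = -12 + 2*(-2) + 2*(5*z) = -12 - 4 + 10*z = -16 + 10*z)
(√(-127 + x(r(-5, 6), 6)) - 685)*(-258 + 709) = (√(-127 + (-16 + 10*(-5))) - 685)*(-258 + 709) = (√(-127 + (-16 - 50)) - 685)*451 = (√(-127 - 66) - 685)*451 = (√(-193) - 685)*451 = (I*√193 - 685)*451 = (-685 + I*√193)*451 = -308935 + 451*I*√193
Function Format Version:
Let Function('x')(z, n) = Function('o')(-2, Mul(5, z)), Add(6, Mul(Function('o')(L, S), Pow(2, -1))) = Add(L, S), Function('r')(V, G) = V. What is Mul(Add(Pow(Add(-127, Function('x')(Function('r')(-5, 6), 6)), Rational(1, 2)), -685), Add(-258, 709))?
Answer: Add(-308935, Mul(451, I, Pow(193, Rational(1, 2)))) ≈ Add(-3.0894e+5, Mul(6265.5, I))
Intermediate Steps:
Function('o')(L, S) = Add(-12, Mul(2, L), Mul(2, S)) (Function('o')(L, S) = Add(-12, Mul(2, Add(L, S))) = Add(-12, Add(Mul(2, L), Mul(2, S))) = Add(-12, Mul(2, L), Mul(2, S)))
Function('x')(z, n) = Add(-16, Mul(10, z)) (Function('x')(z, n) = Add(-12, Mul(2, -2), Mul(2, Mul(5, z))) = Add(-12, -4, Mul(10, z)) = Add(-16, Mul(10, z)))
Mul(Add(Pow(Add(-127, Function('x')(Function('r')(-5, 6), 6)), Rational(1, 2)), -685), Add(-258, 709)) = Mul(Add(Pow(Add(-127, Add(-16, Mul(10, -5))), Rational(1, 2)), -685), Add(-258, 709)) = Mul(Add(Pow(Add(-127, Add(-16, -50)), Rational(1, 2)), -685), 451) = Mul(Add(Pow(Add(-127, -66), Rational(1, 2)), -685), 451) = Mul(Add(Pow(-193, Rational(1, 2)), -685), 451) = Mul(Add(Mul(I, Pow(193, Rational(1, 2))), -685), 451) = Mul(Add(-685, Mul(I, Pow(193, Rational(1, 2)))), 451) = Add(-308935, Mul(451, I, Pow(193, Rational(1, 2))))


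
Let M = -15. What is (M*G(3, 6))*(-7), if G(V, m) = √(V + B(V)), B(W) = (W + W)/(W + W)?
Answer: 210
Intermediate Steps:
B(W) = 1 (B(W) = (2*W)/((2*W)) = (2*W)*(1/(2*W)) = 1)
G(V, m) = √(1 + V) (G(V, m) = √(V + 1) = √(1 + V))
(M*G(3, 6))*(-7) = -15*√(1 + 3)*(-7) = -15*√4*(-7) = -15*2*(-7) = -30*(-7) = 210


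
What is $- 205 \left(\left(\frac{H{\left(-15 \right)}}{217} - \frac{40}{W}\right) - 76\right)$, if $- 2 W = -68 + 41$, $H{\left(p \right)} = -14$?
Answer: $\frac{13559930}{837} \approx 16201.0$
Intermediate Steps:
$W = \frac{27}{2}$ ($W = - \frac{-68 + 41}{2} = \left(- \frac{1}{2}\right) \left(-27\right) = \frac{27}{2} \approx 13.5$)
$- 205 \left(\left(\frac{H{\left(-15 \right)}}{217} - \frac{40}{W}\right) - 76\right) = - 205 \left(\left(- \frac{14}{217} - \frac{40}{\frac{27}{2}}\right) - 76\right) = - 205 \left(\left(\left(-14\right) \frac{1}{217} - \frac{80}{27}\right) - 76\right) = - 205 \left(\left(- \frac{2}{31} - \frac{80}{27}\right) - 76\right) = - 205 \left(- \frac{2534}{837} - 76\right) = \left(-205\right) \left(- \frac{66146}{837}\right) = \frac{13559930}{837}$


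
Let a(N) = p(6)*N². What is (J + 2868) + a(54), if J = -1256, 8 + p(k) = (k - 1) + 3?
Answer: 1612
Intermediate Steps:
p(k) = -6 + k (p(k) = -8 + ((k - 1) + 3) = -8 + ((-1 + k) + 3) = -8 + (2 + k) = -6 + k)
a(N) = 0 (a(N) = (-6 + 6)*N² = 0*N² = 0)
(J + 2868) + a(54) = (-1256 + 2868) + 0 = 1612 + 0 = 1612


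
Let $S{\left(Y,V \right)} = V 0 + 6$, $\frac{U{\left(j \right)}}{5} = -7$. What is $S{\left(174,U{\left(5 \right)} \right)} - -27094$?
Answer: $27100$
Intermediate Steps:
$U{\left(j \right)} = -35$ ($U{\left(j \right)} = 5 \left(-7\right) = -35$)
$S{\left(Y,V \right)} = 6$ ($S{\left(Y,V \right)} = 0 + 6 = 6$)
$S{\left(174,U{\left(5 \right)} \right)} - -27094 = 6 - -27094 = 6 + 27094 = 27100$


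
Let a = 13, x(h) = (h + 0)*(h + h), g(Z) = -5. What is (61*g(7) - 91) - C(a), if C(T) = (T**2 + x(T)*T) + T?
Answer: -4972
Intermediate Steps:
x(h) = 2*h**2 (x(h) = h*(2*h) = 2*h**2)
C(T) = T + T**2 + 2*T**3 (C(T) = (T**2 + (2*T**2)*T) + T = (T**2 + 2*T**3) + T = T + T**2 + 2*T**3)
(61*g(7) - 91) - C(a) = (61*(-5) - 91) - 13*(1 + 13 + 2*13**2) = (-305 - 91) - 13*(1 + 13 + 2*169) = -396 - 13*(1 + 13 + 338) = -396 - 13*352 = -396 - 1*4576 = -396 - 4576 = -4972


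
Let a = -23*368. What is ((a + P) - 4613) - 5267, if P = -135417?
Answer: -153761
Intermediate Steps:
a = -8464
((a + P) - 4613) - 5267 = ((-8464 - 135417) - 4613) - 5267 = (-143881 - 4613) - 5267 = -148494 - 5267 = -153761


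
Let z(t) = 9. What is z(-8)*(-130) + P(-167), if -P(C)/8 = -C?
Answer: -2506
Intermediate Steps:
P(C) = 8*C (P(C) = -(-8)*C = 8*C)
z(-8)*(-130) + P(-167) = 9*(-130) + 8*(-167) = -1170 - 1336 = -2506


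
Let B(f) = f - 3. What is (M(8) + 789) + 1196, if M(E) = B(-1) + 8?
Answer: 1989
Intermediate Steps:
B(f) = -3 + f
M(E) = 4 (M(E) = (-3 - 1) + 8 = -4 + 8 = 4)
(M(8) + 789) + 1196 = (4 + 789) + 1196 = 793 + 1196 = 1989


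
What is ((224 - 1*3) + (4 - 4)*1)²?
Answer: 48841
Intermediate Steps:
((224 - 1*3) + (4 - 4)*1)² = ((224 - 3) + 0*1)² = (221 + 0)² = 221² = 48841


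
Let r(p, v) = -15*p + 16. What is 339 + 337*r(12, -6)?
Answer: -54929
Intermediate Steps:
r(p, v) = 16 - 15*p
339 + 337*r(12, -6) = 339 + 337*(16 - 15*12) = 339 + 337*(16 - 180) = 339 + 337*(-164) = 339 - 55268 = -54929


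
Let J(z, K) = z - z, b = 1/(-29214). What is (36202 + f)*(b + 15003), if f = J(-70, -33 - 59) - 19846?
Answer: 1194799369366/4869 ≈ 2.4539e+8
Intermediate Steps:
b = -1/29214 ≈ -3.4230e-5
J(z, K) = 0
f = -19846 (f = 0 - 19846 = -19846)
(36202 + f)*(b + 15003) = (36202 - 19846)*(-1/29214 + 15003) = 16356*(438297641/29214) = 1194799369366/4869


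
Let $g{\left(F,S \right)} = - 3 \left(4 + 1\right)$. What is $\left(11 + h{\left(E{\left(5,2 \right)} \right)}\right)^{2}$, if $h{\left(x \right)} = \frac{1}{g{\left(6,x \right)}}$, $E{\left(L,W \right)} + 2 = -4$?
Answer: $\frac{26896}{225} \approx 119.54$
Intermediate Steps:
$g{\left(F,S \right)} = -15$ ($g{\left(F,S \right)} = \left(-3\right) 5 = -15$)
$E{\left(L,W \right)} = -6$ ($E{\left(L,W \right)} = -2 - 4 = -6$)
$h{\left(x \right)} = - \frac{1}{15}$ ($h{\left(x \right)} = \frac{1}{-15} = - \frac{1}{15}$)
$\left(11 + h{\left(E{\left(5,2 \right)} \right)}\right)^{2} = \left(11 - \frac{1}{15}\right)^{2} = \left(\frac{164}{15}\right)^{2} = \frac{26896}{225}$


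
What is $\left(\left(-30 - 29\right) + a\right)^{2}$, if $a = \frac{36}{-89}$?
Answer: $\frac{27952369}{7921} \approx 3528.9$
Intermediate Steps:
$a = - \frac{36}{89}$ ($a = 36 \left(- \frac{1}{89}\right) = - \frac{36}{89} \approx -0.40449$)
$\left(\left(-30 - 29\right) + a\right)^{2} = \left(\left(-30 - 29\right) - \frac{36}{89}\right)^{2} = \left(-59 - \frac{36}{89}\right)^{2} = \left(- \frac{5287}{89}\right)^{2} = \frac{27952369}{7921}$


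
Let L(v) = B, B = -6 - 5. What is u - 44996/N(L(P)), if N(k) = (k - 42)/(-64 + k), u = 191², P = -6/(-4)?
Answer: -1441207/53 ≈ -27193.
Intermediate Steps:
P = 3/2 (P = -6*(-¼) = 3/2 ≈ 1.5000)
B = -11
u = 36481
L(v) = -11
N(k) = (-42 + k)/(-64 + k)
u - 44996/N(L(P)) = 36481 - 44996/((-42 - 11)/(-64 - 11)) = 36481 - 44996/(-53/(-75)) = 36481 - 44996/((-1/75*(-53))) = 36481 - 44996/53/75 = 36481 - 44996*75/53 = 36481 - 1*3374700/53 = 36481 - 3374700/53 = -1441207/53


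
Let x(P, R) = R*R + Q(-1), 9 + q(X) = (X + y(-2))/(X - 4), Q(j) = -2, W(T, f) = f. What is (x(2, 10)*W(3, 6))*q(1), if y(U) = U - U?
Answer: -5488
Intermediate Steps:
y(U) = 0
q(X) = -9 + X/(-4 + X) (q(X) = -9 + (X + 0)/(X - 4) = -9 + X/(-4 + X))
x(P, R) = -2 + R**2 (x(P, R) = R*R - 2 = R**2 - 2 = -2 + R**2)
(x(2, 10)*W(3, 6))*q(1) = ((-2 + 10**2)*6)*(4*(9 - 2*1)/(-4 + 1)) = ((-2 + 100)*6)*(4*(9 - 2)/(-3)) = (98*6)*(4*(-1/3)*7) = 588*(-28/3) = -5488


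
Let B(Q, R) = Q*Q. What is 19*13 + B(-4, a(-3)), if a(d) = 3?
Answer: 263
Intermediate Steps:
B(Q, R) = Q**2
19*13 + B(-4, a(-3)) = 19*13 + (-4)**2 = 247 + 16 = 263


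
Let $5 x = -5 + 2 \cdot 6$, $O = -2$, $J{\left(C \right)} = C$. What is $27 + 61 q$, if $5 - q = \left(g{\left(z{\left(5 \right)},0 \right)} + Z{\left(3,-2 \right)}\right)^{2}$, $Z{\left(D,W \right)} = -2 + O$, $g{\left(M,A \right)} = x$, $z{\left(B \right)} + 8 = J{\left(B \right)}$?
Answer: $- \frac{2009}{25} \approx -80.36$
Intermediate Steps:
$z{\left(B \right)} = -8 + B$
$x = \frac{7}{5}$ ($x = \frac{-5 + 2 \cdot 6}{5} = \frac{-5 + 12}{5} = \frac{1}{5} \cdot 7 = \frac{7}{5} \approx 1.4$)
$g{\left(M,A \right)} = \frac{7}{5}$
$Z{\left(D,W \right)} = -4$ ($Z{\left(D,W \right)} = -2 - 2 = -4$)
$q = - \frac{44}{25}$ ($q = 5 - \left(\frac{7}{5} - 4\right)^{2} = 5 - \left(- \frac{13}{5}\right)^{2} = 5 - \frac{169}{25} = - \frac{44}{25} \approx -1.76$)
$27 + 61 q = 27 + 61 \left(- \frac{44}{25}\right) = 27 - \frac{2684}{25} = - \frac{2009}{25}$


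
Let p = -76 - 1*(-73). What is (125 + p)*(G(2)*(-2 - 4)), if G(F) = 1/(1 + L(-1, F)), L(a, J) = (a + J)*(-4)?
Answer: 244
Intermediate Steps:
L(a, J) = -4*J - 4*a (L(a, J) = (J + a)*(-4) = -4*J - 4*a)
p = -3 (p = -76 + 73 = -3)
G(F) = 1/(5 - 4*F) (G(F) = 1/(1 + (-4*F - 4*(-1))) = 1/(1 + (-4*F + 4)) = 1/(1 + (4 - 4*F)) = 1/(5 - 4*F))
(125 + p)*(G(2)*(-2 - 4)) = (125 - 3)*((-1/(-5 + 4*2))*(-2 - 4)) = 122*(-1/(-5 + 8)*(-6)) = 122*(-1/3*(-6)) = 122*(-1*⅓*(-6)) = 122*(-⅓*(-6)) = 122*2 = 244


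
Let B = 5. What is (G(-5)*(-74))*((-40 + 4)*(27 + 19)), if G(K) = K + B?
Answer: 0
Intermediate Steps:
G(K) = 5 + K (G(K) = K + 5 = 5 + K)
(G(-5)*(-74))*((-40 + 4)*(27 + 19)) = ((5 - 5)*(-74))*((-40 + 4)*(27 + 19)) = (0*(-74))*(-36*46) = 0*(-1656) = 0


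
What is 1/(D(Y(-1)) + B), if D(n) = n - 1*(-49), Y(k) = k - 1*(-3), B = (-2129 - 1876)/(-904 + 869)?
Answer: 7/1158 ≈ 0.0060449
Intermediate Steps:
B = 801/7 (B = -4005/(-35) = -4005*(-1/35) = 801/7 ≈ 114.43)
Y(k) = 3 + k (Y(k) = k + 3 = 3 + k)
D(n) = 49 + n (D(n) = n + 49 = 49 + n)
1/(D(Y(-1)) + B) = 1/((49 + (3 - 1)) + 801/7) = 1/((49 + 2) + 801/7) = 1/(51 + 801/7) = 1/(1158/7) = 7/1158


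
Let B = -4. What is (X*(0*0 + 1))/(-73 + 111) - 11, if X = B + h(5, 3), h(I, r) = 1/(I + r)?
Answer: -3375/304 ≈ -11.102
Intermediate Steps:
X = -31/8 (X = -4 + 1/(5 + 3) = -4 + 1/8 = -4 + ⅛ = -31/8 ≈ -3.8750)
(X*(0*0 + 1))/(-73 + 111) - 11 = (-31*(0*0 + 1)/8)/(-73 + 111) - 11 = -31*(0 + 1)/8/38 - 11 = -31/8*1*(1/38) - 11 = -31/8*1/38 - 11 = -31/304 - 11 = -3375/304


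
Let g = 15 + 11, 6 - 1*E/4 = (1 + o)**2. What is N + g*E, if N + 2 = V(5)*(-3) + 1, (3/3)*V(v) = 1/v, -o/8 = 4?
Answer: -496608/5 ≈ -99322.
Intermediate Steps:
o = -32 (o = -8*4 = -32)
V(v) = 1/v
E = -3820 (E = 24 - 4*(1 - 32)**2 = 24 - 4*(-31)**2 = 24 - 4*961 = 24 - 3844 = -3820)
g = 26
N = -8/5 (N = -2 + (-3/5 + 1) = -2 + 2/5 = -8/5 ≈ -1.6000)
N + g*E = -8/5 + 26*(-3820) = -8/5 - 99320 = -496608/5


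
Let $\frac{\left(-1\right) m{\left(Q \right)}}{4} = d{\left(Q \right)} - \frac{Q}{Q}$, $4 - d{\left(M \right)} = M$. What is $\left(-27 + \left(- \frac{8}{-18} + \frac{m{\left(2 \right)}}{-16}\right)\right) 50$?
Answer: $- \frac{23675}{18} \approx -1315.3$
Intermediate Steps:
$d{\left(M \right)} = 4 - M$
$m{\left(Q \right)} = -12 + 4 Q$ ($m{\left(Q \right)} = - 4 \left(\left(4 - Q\right) - \frac{Q}{Q}\right) = - 4 \left(\left(4 - Q\right) - 1\right) = - 4 \left(3 - Q\right) = -12 + 4 Q$)
$\left(-27 + \left(- \frac{8}{-18} + \frac{m{\left(2 \right)}}{-16}\right)\right) 50 = \left(-27 + \left(- \frac{8}{-18} + \frac{-12 + 4 \cdot 2}{-16}\right)\right) 50 = \left(-27 + \left(\left(-8\right) \left(- \frac{1}{18}\right) + \left(-12 + 8\right) \left(- \frac{1}{16}\right)\right)\right) 50 = \left(-27 + \left(\frac{4}{9} - - \frac{1}{4}\right)\right) 50 = \left(-27 + \left(\frac{4}{9} + \frac{1}{4}\right)\right) 50 = \left(-27 + \frac{25}{36}\right) 50 = \left(- \frac{947}{36}\right) 50 = - \frac{23675}{18}$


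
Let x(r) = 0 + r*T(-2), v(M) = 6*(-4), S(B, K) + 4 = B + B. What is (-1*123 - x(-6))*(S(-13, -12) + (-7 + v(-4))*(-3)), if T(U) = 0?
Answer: -7749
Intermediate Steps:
S(B, K) = -4 + 2*B (S(B, K) = -4 + (B + B) = -4 + 2*B)
v(M) = -24
x(r) = 0 (x(r) = 0 + r*0 = 0 + 0 = 0)
(-1*123 - x(-6))*(S(-13, -12) + (-7 + v(-4))*(-3)) = (-1*123 - 1*0)*((-4 + 2*(-13)) + (-7 - 24)*(-3)) = (-123 + 0)*((-4 - 26) - 31*(-3)) = -123*(-30 + 93) = -123*63 = -7749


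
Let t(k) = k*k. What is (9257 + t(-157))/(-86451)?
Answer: -11302/28817 ≈ -0.39220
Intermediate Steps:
t(k) = k**2
(9257 + t(-157))/(-86451) = (9257 + (-157)**2)/(-86451) = (9257 + 24649)*(-1/86451) = 33906*(-1/86451) = -11302/28817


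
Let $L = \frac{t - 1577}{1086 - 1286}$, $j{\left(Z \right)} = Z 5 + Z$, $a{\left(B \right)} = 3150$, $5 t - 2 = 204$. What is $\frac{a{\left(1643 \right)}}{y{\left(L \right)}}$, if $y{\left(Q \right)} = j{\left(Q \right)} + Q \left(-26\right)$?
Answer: $- \frac{22500}{1097} \approx -20.51$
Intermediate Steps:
$t = \frac{206}{5}$ ($t = \frac{2}{5} + \frac{1}{5} \cdot 204 = \frac{2}{5} + \frac{204}{5} = \frac{206}{5} \approx 41.2$)
$j{\left(Z \right)} = 6 Z$ ($j{\left(Z \right)} = 5 Z + Z = 6 Z$)
$L = \frac{7679}{1000}$ ($L = \frac{\frac{206}{5} - 1577}{1086 - 1286} = - \frac{7679}{5 \left(-200\right)} = \left(- \frac{7679}{5}\right) \left(- \frac{1}{200}\right) = \frac{7679}{1000} \approx 7.679$)
$y{\left(Q \right)} = - 20 Q$ ($y{\left(Q \right)} = 6 Q + Q \left(-26\right) = 6 Q - 26 Q = - 20 Q$)
$\frac{a{\left(1643 \right)}}{y{\left(L \right)}} = \frac{3150}{\left(-20\right) \frac{7679}{1000}} = \frac{3150}{- \frac{7679}{50}} = 3150 \left(- \frac{50}{7679}\right) = - \frac{22500}{1097}$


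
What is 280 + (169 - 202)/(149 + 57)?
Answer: 57647/206 ≈ 279.84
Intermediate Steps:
280 + (169 - 202)/(149 + 57) = 280 - 33/206 = 57647/206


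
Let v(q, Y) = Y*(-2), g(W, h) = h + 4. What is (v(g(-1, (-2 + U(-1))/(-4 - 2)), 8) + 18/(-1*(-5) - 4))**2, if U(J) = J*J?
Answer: 4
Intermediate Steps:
U(J) = J**2
g(W, h) = 4 + h
v(q, Y) = -2*Y
(v(g(-1, (-2 + U(-1))/(-4 - 2)), 8) + 18/(-1*(-5) - 4))**2 = (-2*8 + 18/(-1*(-5) - 4))**2 = (-16 + 18/(5 - 4))**2 = (-16 + 18/1)**2 = (-16 + 18*1)**2 = (-16 + 18)**2 = 2**2 = 4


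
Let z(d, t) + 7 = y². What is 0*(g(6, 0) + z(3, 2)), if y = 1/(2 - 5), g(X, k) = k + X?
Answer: 0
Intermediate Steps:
g(X, k) = X + k
y = -⅓ (y = 1/(-3) = -⅓ ≈ -0.33333)
z(d, t) = -62/9 (z(d, t) = -7 + (-⅓)² = -7 + ⅑ = -62/9)
0*(g(6, 0) + z(3, 2)) = 0*((6 + 0) - 62/9) = 0*(6 - 62/9) = 0*(-8/9) = 0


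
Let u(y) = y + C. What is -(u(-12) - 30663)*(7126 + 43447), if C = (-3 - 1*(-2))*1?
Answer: 1551377348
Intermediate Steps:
C = -1 (C = (-3 + 2)*1 = -1*1 = -1)
u(y) = -1 + y (u(y) = y - 1 = -1 + y)
-(u(-12) - 30663)*(7126 + 43447) = -((-1 - 12) - 30663)*(7126 + 43447) = -(-13 - 30663)*50573 = -(-30676)*50573 = -1*(-1551377348) = 1551377348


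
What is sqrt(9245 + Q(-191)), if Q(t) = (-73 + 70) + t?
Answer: sqrt(9051) ≈ 95.137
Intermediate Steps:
Q(t) = -3 + t
sqrt(9245 + Q(-191)) = sqrt(9245 + (-3 - 191)) = sqrt(9245 - 194) = sqrt(9051)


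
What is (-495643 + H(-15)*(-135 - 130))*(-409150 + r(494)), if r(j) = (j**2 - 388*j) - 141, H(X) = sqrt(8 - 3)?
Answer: 176908369061 + 94585655*sqrt(5) ≈ 1.7712e+11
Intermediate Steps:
H(X) = sqrt(5)
r(j) = -141 + j**2 - 388*j
(-495643 + H(-15)*(-135 - 130))*(-409150 + r(494)) = (-495643 + sqrt(5)*(-135 - 130))*(-409150 + (-141 + 494**2 - 388*494)) = (-495643 + sqrt(5)*(-265))*(-409150 + (-141 + 244036 - 191672)) = (-495643 - 265*sqrt(5))*(-409150 + 52223) = (-495643 - 265*sqrt(5))*(-356927) = 176908369061 + 94585655*sqrt(5)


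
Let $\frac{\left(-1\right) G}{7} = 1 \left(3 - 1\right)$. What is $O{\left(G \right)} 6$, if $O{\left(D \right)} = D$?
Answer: $-84$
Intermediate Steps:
$G = -14$ ($G = - 7 \cdot 1 \left(3 - 1\right) = - 7 \cdot 1 \cdot 2 = \left(-7\right) 2 = -14$)
$O{\left(G \right)} 6 = \left(-14\right) 6 = -84$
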